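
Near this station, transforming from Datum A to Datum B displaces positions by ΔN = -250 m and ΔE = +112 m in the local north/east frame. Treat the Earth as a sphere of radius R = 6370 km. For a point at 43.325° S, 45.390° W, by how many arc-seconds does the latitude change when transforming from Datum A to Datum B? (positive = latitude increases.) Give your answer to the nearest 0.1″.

Δφ = -8.1″

On a sphere of radius R, 1 rad of latitude = R, so Δφ = ΔN / R = -250.0 / 6370000 = -3.9246e-05 rad = -8.095″.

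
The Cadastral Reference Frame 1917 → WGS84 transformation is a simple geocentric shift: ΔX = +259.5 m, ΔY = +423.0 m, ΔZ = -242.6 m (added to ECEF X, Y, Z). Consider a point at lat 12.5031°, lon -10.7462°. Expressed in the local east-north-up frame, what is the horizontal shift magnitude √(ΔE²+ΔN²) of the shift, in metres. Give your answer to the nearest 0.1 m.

539.3 m

At φ = 12.5031°, λ = -10.7462°: sin φ = 0.216492, cos φ = 0.976284, sin λ = -0.186459, cos λ = 0.982463.
ΔE = −sin λ·ΔX + cos λ·ΔY = −(-0.186459)·(259.5) + (0.982463)·(423.0) = 463.97 m.
ΔN = −sin φ cos λ·ΔX − sin φ sin λ·ΔY + cos φ·ΔZ = −(0.216492)(0.982463)(259.5) − (0.216492)(-0.186459)(423.0) + (0.976284)(-242.6) = -274.97 m.
Horizontal magnitude = √(ΔE² + ΔN²) = √(463.97² + (-274.97)²) = 539.33 m.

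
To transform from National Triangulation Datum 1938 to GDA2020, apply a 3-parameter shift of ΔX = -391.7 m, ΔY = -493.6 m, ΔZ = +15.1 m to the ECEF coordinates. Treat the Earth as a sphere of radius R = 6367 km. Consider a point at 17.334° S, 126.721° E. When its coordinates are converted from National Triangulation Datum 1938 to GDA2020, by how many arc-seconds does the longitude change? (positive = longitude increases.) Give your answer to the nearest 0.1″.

Δλ = 20.7″

sin φ = -0.297941, cos φ = 0.954584, sin λ = 0.801557, cos λ = -0.597919.
East component: ΔE = −sin λ·ΔX + cos λ·ΔY = −(0.801557)(-391.7) + (-0.597919)(-493.6) = 609.10 m.
1° of latitude spans πR/180 = 111125 m; at latitude φ, 1° of longitude spans that × cos φ = 106078.3 m, so Δλ = 609.10 / 106078.3 × 3600 = 20.671″.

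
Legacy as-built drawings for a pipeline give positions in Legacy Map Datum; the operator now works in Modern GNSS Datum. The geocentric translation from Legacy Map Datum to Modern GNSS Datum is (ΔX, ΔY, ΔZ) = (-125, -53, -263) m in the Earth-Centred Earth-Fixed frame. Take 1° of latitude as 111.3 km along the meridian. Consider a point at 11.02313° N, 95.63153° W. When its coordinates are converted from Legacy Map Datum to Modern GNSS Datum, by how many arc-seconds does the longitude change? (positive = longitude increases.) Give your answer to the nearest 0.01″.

Δλ = -3.93″

sin φ = 0.191205, cos φ = 0.981550, sin λ = -0.995174, cos λ = -0.098131.
East component: ΔE = −sin λ·ΔX + cos λ·ΔY = −(-0.995174)(-125) + (-0.098131)(-53) = -119.20 m.
1° of latitude spans 111300 m; at latitude φ, 1° of longitude spans that × cos φ = 109246.5 m, so Δλ = -119.20 / 109246.5 × 3600 = -3.928″.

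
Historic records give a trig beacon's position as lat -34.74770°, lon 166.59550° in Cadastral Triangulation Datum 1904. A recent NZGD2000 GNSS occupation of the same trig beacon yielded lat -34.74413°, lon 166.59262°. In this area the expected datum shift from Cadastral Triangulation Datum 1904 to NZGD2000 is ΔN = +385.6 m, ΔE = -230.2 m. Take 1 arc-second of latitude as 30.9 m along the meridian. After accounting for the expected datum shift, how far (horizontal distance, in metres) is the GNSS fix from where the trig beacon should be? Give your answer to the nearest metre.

35 m

Observed coordinate differences: Δφ = +0.00357°, Δλ = -0.00288°.
Converting to metres (1° lat = 111240 m, cos φ = 0.821670): observed ΔN = 397.1 m, observed ΔE = -263.2 m.
Subtracting the expected shift leaves a residual of 397.1 − (385.6) = 11.5 m north and -263.2 − (-230.2) = -33.0 m east.
Residual distance = √(11.5² + (-33.0)²) = 35.0 m.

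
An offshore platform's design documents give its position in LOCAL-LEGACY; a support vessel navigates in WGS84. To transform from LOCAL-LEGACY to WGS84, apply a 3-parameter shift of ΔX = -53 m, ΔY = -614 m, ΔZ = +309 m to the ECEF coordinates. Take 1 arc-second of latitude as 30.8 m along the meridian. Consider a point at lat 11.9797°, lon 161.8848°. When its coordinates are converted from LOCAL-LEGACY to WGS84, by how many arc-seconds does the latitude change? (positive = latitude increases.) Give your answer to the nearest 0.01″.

Δφ = 10.76″

sin φ = 0.207565, cos φ = 0.978221, sin λ = 0.310929, cos λ = -0.950433.
North component: ΔN = −sin φ cos λ·ΔX − sin φ sin λ·ΔY + cos φ·ΔZ = −(0.207565)(-0.950433)(-53) − (0.207565)(0.310929)(-614) + (0.978221)(309) = 331.44 m.
1° of latitude spans 3600 × 30.80 = 110880 m, so Δφ = 331.44 / 110880 × 3600 = 10.761″.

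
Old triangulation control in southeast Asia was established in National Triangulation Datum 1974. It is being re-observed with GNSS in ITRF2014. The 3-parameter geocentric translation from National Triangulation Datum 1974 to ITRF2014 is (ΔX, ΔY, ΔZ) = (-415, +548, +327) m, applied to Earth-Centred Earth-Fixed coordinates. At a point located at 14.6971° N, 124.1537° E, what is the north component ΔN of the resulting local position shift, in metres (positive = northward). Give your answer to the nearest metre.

At φ = 14.6971°, λ = 124.1537°: sin φ = 0.253709, cos φ = 0.967281, sin λ = 0.827535, cos λ = -0.561415.
ΔN = −sin φ cos λ·ΔX − sin φ sin λ·ΔY + cos φ·ΔZ = −(0.253709)(-0.561415)(-415) − (0.253709)(0.827535)(548) + (0.967281)(327) = 142.14 m.

ΔN = 142 m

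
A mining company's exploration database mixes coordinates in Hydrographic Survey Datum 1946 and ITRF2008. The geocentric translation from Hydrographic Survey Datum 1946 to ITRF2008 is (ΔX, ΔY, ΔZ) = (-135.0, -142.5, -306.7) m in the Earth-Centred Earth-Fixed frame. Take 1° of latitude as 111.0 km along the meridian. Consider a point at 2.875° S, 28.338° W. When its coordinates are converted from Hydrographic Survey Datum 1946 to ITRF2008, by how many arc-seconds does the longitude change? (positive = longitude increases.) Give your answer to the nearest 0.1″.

Δλ = -6.2″

sin φ = -0.050157, cos φ = 0.998741, sin λ = -0.474672, cos λ = 0.880163.
East component: ΔE = −sin λ·ΔX + cos λ·ΔY = −(-0.474672)(-135.0) + (0.880163)(-142.5) = -189.50 m.
1° of latitude spans 111000 m; at latitude φ, 1° of longitude spans that × cos φ = 110860.3 m, so Δλ = -189.50 / 110860.3 × 3600 = -6.154″.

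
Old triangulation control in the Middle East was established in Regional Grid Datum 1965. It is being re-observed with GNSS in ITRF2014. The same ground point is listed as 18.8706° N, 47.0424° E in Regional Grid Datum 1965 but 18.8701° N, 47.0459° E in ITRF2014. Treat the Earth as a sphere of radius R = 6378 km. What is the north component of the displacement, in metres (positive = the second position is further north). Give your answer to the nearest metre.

Δφ = 18.8701° − 18.8706° = -0.0005°; Δλ = 47.0459° − 47.0424° = +0.0035°.
1° along a meridian = πR/180 = 111317 m.
ΔN = Δφ × 111317 = -55.7 m; ΔE = Δλ × 111317 × cos(18.8706°) = +0.0035 × 111317 × 0.946251 = 368.7 m.

ΔN = -56 m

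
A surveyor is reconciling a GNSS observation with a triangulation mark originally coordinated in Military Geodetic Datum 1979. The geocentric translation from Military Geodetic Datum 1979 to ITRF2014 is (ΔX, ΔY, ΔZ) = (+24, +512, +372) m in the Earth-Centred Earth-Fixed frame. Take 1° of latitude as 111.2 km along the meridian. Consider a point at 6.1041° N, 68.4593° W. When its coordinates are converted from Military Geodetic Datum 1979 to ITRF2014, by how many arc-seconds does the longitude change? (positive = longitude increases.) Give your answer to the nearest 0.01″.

sin φ = 0.106335, cos φ = 0.994330, sin λ = -0.930157, cos λ = 0.367162.
East component: ΔE = −sin λ·ΔX + cos λ·ΔY = −(-0.930157)(24) + (0.367162)(512) = 210.31 m.
1° of latitude spans 111200 m; at latitude φ, 1° of longitude spans that × cos φ = 110569.5 m, so Δλ = 210.31 / 110569.5 × 3600 = 6.847″.

Δλ = 6.85″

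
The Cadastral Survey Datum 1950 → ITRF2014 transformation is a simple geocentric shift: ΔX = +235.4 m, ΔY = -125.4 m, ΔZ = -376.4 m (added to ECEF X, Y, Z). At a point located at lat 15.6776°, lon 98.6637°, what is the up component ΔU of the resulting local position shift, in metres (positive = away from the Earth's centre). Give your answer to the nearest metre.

The local up (radial) axis is (cos φ cos λ, cos φ sin λ, sin φ), giving ΔU = -34.140 − 119.357 − 101.712 = -255.21 m.

ΔU = -255 m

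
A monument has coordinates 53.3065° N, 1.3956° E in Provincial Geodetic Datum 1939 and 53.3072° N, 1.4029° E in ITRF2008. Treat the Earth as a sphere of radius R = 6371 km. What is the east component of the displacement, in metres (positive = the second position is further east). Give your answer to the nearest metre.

ΔE = 485 m

Δφ = 53.3072° − 53.3065° = +0.0007°; Δλ = 1.4029° − 1.3956° = +0.0073°.
1° along a meridian = πR/180 = 111195 m.
ΔN = Δφ × 111195 = 77.8 m; ΔE = Δλ × 111195 × cos(53.3065°) = +0.0073 × 111195 × 0.597534 = 485.0 m.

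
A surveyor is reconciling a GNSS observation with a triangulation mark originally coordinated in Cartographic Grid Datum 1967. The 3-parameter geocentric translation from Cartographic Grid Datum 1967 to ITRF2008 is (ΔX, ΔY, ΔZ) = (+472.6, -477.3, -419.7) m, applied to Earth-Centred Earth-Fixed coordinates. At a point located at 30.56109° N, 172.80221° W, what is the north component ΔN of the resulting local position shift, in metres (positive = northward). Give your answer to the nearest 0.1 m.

ΔN = -153.4 m

At φ = 30.56109°, λ = -172.80221°: sin φ = 0.508457, cos φ = 0.861088, sin λ = -0.125295, cos λ = -0.992120.
ΔN = −sin φ cos λ·ΔX − sin φ sin λ·ΔY + cos φ·ΔZ = −(0.508457)(-0.992120)(472.6) − (0.508457)(-0.125295)(-477.3) + (0.861088)(-419.7) = -153.40 m.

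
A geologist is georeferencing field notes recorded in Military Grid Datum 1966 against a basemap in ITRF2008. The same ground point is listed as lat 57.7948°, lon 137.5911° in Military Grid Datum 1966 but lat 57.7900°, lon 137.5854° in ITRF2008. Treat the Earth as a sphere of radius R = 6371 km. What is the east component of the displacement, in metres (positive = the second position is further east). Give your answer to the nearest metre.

Δφ = 57.7900° − 57.7948° = -0.0048°; Δλ = 137.5854° − 137.5911° = -0.0057°.
1° along a meridian = πR/180 = 111195 m.
ΔN = Δφ × 111195 = -533.7 m; ΔE = Δλ × 111195 × cos(57.7948°) = -0.0057 × 111195 × 0.532953 = -337.8 m.

ΔE = -338 m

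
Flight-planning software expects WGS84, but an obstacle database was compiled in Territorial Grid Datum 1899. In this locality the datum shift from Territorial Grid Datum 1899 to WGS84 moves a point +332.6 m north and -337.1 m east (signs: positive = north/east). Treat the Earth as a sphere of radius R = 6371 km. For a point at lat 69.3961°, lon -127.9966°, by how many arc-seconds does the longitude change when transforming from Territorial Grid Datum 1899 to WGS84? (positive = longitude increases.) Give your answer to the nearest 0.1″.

Δλ = -31.0″

At latitude 69.3961°, cos φ = 0.351905.
One radian of longitude at latitude φ spans R cos φ, so Δλ = ΔE / (R cos φ) = -337.1 / (6371000 × 0.351905) = -1.5036e-04 rad = -31.013″.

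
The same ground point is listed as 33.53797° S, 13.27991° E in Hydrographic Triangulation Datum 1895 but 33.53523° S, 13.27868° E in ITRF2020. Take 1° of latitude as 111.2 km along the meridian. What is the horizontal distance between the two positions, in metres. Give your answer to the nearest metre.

325 m

Δφ = -33.53523° − -33.53797° = +0.00274°; Δλ = 13.27868° − 13.27991° = -0.00123°.
ΔN = Δφ × 111200 = 304.7 m; ΔE = Δλ × 111200 × cos(-33.53797°) = -0.00123 × 111200 × 0.833520 = -114.0 m.
Distance = √(ΔE² + ΔN²) = √((-114.0)² + 304.7²) = 325.3 m.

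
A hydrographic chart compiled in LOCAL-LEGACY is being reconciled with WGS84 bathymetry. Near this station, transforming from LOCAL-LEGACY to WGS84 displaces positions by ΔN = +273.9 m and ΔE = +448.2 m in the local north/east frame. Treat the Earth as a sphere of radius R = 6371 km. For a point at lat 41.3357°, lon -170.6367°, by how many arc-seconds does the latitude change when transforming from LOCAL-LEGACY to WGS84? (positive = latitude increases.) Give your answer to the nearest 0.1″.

Δφ = 8.9″

On a sphere of radius R, 1 rad of latitude = R, so Δφ = ΔN / R = 273.9 / 6371000 = 4.2992e-05 rad = 8.868″.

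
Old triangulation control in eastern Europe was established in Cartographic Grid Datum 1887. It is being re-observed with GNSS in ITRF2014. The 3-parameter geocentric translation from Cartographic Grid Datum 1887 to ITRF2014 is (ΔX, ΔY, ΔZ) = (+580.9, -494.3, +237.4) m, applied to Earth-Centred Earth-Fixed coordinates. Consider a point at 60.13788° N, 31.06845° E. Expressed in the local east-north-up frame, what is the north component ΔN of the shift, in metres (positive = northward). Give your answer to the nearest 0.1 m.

ΔN = -92.1 m

At φ = 60.13788°, λ = 31.06845°: sin φ = 0.867226, cos φ = 0.497914, sin λ = 0.516062, cos λ = 0.856551.
ΔN = −sin φ cos λ·ΔX − sin φ sin λ·ΔY + cos φ·ΔZ = −(0.867226)(0.856551)(580.9) − (0.867226)(0.516062)(-494.3) + (0.497914)(237.4) = -92.08 m.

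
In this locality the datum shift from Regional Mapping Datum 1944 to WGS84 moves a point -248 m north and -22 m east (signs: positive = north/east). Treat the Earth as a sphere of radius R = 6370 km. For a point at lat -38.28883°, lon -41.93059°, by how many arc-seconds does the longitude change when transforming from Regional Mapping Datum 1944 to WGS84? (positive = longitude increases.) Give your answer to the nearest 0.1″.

Δλ = -0.9″

At latitude -38.28883°, cos φ = 0.784897.
One radian of longitude at latitude φ spans R cos φ, so Δλ = ΔE / (R cos φ) = -22.0 / (6370000 × 0.784897) = -4.4002e-06 rad = -0.908″.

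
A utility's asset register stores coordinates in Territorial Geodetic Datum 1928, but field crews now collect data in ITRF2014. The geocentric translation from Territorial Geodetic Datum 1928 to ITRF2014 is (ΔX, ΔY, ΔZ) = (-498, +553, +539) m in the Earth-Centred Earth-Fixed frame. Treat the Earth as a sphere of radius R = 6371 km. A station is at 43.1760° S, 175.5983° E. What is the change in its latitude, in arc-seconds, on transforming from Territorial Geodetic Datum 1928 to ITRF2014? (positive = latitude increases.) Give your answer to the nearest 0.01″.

Δφ = 24.67″

sin φ = -0.684242, cos φ = 0.729255, sin λ = 0.076749, cos λ = -0.997050.
North component: ΔN = −sin φ cos λ·ΔX − sin φ sin λ·ΔY + cos φ·ΔZ = −(-0.684242)(-0.997050)(-498) − (-0.684242)(0.076749)(553) + (0.729255)(539) = 761.86 m.
1° of latitude spans πR/180 = 111195 m, so Δφ = 761.86 / 111195 × 3600 = 24.666″.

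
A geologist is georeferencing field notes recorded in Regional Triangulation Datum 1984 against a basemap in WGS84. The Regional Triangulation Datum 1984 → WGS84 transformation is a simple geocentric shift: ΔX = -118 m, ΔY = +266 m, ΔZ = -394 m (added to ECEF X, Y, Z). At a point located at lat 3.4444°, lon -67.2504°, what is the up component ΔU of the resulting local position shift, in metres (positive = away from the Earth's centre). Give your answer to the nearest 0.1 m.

ΔU = -314.1 m

The local up (radial) axis is (cos φ cos λ, cos φ sin λ, sin φ), giving ΔU = -45.549 − 244.863 − 23.671 = -314.08 m.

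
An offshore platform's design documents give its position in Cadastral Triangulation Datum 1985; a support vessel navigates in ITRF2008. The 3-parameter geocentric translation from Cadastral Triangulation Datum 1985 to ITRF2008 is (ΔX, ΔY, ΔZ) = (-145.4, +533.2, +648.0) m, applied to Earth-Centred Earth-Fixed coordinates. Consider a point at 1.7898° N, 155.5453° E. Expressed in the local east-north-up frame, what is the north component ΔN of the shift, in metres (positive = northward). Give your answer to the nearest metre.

The local north axis is (−sin φ cos λ, −sin φ sin λ, cos φ), giving ΔN = -4.134 − 6.894 + 647.684 = 636.66 m.

ΔN = 637 m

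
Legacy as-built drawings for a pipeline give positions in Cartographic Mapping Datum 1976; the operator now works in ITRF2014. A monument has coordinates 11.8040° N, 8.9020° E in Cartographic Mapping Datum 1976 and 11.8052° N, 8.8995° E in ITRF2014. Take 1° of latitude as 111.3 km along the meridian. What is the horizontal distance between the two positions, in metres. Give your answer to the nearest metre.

303 m

Δφ = 11.8052° − 11.8040° = +0.0012°; Δλ = 8.8995° − 8.9020° = -0.0025°.
ΔN = Δφ × 111300 = 133.6 m; ΔE = Δλ × 111300 × cos(11.8040°) = -0.0025 × 111300 × 0.978853 = -272.4 m.
Distance = √(ΔE² + ΔN²) = √((-272.4)² + 133.6²) = 303.4 m.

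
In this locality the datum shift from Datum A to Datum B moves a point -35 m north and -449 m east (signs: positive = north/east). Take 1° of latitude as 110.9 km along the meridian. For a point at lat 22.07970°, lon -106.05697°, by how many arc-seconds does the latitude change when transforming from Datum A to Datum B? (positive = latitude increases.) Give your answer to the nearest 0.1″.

1° of latitude = 110.9 km, so Δφ = -35.0 / 110900 = -0.0003156° = -1.136″.

Δφ = -1.1″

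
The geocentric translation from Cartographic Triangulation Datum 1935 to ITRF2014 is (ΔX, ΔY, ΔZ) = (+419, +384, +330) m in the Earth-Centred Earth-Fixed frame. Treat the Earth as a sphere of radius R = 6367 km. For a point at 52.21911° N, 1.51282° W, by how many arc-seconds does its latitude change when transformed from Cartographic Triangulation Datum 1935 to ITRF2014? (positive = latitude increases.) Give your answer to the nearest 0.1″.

sin φ = 0.790359, cos φ = 0.612643, sin λ = -0.026401, cos λ = 0.999651.
North component: ΔN = −sin φ cos λ·ΔX − sin φ sin λ·ΔY + cos φ·ΔZ = −(0.790359)(0.999651)(419) − (0.790359)(-0.026401)(384) + (0.612643)(330) = -120.86 m.
1° of latitude spans πR/180 = 111125 m, so Δφ = -120.86 / 111125 × 3600 = -3.915″.

Δφ = -3.9″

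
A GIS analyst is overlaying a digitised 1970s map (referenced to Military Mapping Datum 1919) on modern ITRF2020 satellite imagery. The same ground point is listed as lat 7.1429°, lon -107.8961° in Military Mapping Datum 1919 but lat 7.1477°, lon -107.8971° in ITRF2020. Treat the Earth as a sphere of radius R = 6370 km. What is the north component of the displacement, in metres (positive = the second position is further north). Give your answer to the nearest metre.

Δφ = 7.1477° − 7.1429° = +0.0048°; Δλ = -107.8971° − -107.8961° = -0.0010°.
1° along a meridian = πR/180 = 111177 m.
ΔN = Δφ × 111177 = 533.7 m; ΔE = Δλ × 111177 × cos(7.1429°) = -0.0010 × 111177 × 0.992239 = -110.3 m.

ΔN = 534 m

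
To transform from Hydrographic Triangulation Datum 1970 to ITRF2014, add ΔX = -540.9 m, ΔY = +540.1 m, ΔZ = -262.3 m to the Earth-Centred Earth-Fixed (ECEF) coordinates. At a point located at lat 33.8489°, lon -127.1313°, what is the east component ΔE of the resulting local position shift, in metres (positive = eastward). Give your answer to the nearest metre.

The local east axis at (φ, λ) is (−sin λ, cos λ, 0), so ΔE = −sin(-127.1313°)·(-540.9) + cos(-127.1313°)·540.1 = -757.26 m.

ΔE = -757 m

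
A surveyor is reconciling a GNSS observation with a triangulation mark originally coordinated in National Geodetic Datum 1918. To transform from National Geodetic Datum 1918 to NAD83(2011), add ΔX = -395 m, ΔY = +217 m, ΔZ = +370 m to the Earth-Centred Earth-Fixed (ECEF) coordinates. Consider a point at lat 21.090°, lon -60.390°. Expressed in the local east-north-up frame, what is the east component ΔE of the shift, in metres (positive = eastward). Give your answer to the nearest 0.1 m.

ΔE = -236.2 m

The local east axis at (φ, λ) is (−sin λ, cos λ, 0), so ΔE = −sin(-60.390°)·(-395) + cos(-60.390°)·217 = -236.20 m.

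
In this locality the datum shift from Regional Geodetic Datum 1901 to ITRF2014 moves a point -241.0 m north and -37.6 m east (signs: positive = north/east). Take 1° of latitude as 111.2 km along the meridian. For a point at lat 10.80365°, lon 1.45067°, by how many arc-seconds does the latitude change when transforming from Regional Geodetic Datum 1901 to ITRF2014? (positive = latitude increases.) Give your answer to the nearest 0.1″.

1° of latitude = 111.2 km, so Δφ = -241.0 / 111200 = -0.0021673° = -7.802″.

Δφ = -7.8″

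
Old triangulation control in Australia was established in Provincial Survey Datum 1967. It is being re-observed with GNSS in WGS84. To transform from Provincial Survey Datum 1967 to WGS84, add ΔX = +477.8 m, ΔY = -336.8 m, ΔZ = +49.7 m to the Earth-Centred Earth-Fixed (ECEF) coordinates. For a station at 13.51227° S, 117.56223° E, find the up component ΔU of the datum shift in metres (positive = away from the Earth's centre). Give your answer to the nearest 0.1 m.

ΔU = -516.9 m

At φ = -13.51227°, λ = 117.56223°: sin φ = -0.233654, cos φ = 0.972320, sin λ = 0.886509, cos λ = -0.462712.
ΔU = cos φ cos λ·ΔX + cos φ sin λ·ΔY + sin φ·ΔZ = (0.972320)(-0.462712)(477.8) + (0.972320)(0.886509)(-336.8) + (-0.233654)(49.7) = -516.89 m.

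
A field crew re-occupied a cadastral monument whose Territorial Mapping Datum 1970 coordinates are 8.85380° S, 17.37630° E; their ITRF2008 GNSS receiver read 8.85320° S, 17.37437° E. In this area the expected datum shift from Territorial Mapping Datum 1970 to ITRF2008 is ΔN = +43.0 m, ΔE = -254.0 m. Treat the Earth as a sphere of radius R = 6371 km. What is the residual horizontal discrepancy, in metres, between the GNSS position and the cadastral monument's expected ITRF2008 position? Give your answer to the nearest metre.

Observed coordinate differences: Δφ = +0.00060°, Δλ = -0.00193°.
Converting to metres (1° lat = 111195 m, cos φ = 0.988084): observed ΔN = 66.7 m, observed ΔE = -212.0 m.
Subtracting the expected shift leaves a residual of 66.7 − (43.0) = 23.7 m north and -212.0 − (-254.0) = 42.0 m east.
Residual distance = √(23.7² + 42.0²) = 48.2 m.

48 m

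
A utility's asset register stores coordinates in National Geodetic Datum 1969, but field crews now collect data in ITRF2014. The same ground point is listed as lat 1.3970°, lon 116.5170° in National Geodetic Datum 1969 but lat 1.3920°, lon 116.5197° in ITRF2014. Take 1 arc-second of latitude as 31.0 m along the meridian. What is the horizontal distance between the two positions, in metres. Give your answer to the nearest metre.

Δφ = 1.3920° − 1.3970° = -0.0050°; Δλ = 116.5197° − 116.5170° = +0.0027°.
1° of latitude = 3600 × 31.00 = 111600 m.
ΔN = Δφ × 111600 = -558.0 m; ΔE = Δλ × 111600 × cos(1.3970°) = +0.0027 × 111600 × 0.999703 = 301.2 m.
Distance = √(ΔE² + ΔN²) = √(301.2² + (-558.0)²) = 634.1 m.

634 m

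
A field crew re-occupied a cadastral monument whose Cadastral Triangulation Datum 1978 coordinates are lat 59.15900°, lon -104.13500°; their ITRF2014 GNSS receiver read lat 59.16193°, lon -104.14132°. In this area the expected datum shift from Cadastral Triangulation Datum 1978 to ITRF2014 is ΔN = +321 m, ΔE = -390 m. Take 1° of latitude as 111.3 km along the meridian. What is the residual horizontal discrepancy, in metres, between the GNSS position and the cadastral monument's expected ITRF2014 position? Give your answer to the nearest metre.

30 m

Observed coordinate differences: Δφ = +0.00293°, Δλ = -0.00632°.
Converting to metres (1° lat = 111300 m, cos φ = 0.512657): observed ΔN = 326.1 m, observed ΔE = -360.6 m.
Subtracting the expected shift leaves a residual of 326.1 − (321) = 5.1 m north and -360.6 − (-390) = 29.4 m east.
Residual distance = √(5.1² + 29.4²) = 29.8 m.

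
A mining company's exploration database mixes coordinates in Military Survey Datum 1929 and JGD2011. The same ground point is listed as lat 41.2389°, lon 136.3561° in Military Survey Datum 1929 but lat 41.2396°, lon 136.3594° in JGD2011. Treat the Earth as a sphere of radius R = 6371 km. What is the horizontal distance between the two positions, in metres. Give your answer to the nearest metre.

Δφ = 41.2396° − 41.2389° = +0.0007°; Δλ = 136.3594° − 136.3561° = +0.0033°.
1° along a meridian = πR/180 = 111195 m.
ΔN = Δφ × 111195 = 77.8 m; ΔE = Δλ × 111195 × cos(41.2389°) = +0.0033 × 111195 × 0.751968 = 275.9 m.
Distance = √(ΔE² + ΔN²) = √(275.9² + 77.8²) = 286.7 m.

287 m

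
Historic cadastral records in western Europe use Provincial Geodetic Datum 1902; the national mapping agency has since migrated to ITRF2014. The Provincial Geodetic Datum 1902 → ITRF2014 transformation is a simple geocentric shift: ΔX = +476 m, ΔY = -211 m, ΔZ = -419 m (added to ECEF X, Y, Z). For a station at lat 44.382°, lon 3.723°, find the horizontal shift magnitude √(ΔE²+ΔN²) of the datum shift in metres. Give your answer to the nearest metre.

At φ = 44.382°, λ = 3.723°: sin φ = 0.699439, cos φ = 0.714692, sin λ = 0.064933, cos λ = 0.997890.
ΔE = −sin λ·ΔX + cos λ·ΔY = −(0.064933)·(476) + (0.997890)·(-211) = -241.46 m.
ΔN = −sin φ cos λ·ΔX − sin φ sin λ·ΔY + cos φ·ΔZ = −(0.699439)(0.997890)(476) − (0.699439)(0.064933)(-211) + (0.714692)(-419) = -622.10 m.
Horizontal magnitude = √(ΔE² + ΔN²) = √((-241.46)² + (-622.10)²) = 667.32 m.

667 m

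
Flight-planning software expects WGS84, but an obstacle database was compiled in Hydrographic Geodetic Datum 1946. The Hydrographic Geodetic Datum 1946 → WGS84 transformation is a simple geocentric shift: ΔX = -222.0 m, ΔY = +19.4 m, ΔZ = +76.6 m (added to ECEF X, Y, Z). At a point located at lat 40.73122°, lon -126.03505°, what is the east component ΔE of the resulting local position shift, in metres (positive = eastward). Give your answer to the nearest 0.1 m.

ΔE = -190.9 m

The local east axis at (φ, λ) is (−sin λ, cos λ, 0), so ΔE = −sin(-126.03505°)·(-222.0) + cos(-126.03505°)·19.4 = -190.93 m.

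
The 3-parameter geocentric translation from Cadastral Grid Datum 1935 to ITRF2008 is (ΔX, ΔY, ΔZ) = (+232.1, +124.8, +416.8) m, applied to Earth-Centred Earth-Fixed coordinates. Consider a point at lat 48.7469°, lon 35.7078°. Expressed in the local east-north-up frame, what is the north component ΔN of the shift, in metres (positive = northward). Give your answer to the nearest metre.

ΔN = 78 m

The local north axis is (−sin φ cos λ, −sin φ sin λ, cos φ), giving ΔN = -141.690 − 54.761 + 274.832 = 78.38 m.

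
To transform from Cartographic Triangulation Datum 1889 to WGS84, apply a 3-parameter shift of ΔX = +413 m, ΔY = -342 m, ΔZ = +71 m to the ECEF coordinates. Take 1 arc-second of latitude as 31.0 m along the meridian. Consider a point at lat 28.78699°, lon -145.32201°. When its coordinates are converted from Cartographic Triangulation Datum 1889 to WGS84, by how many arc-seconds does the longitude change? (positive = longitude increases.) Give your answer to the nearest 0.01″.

Δλ = 19.00″

sin φ = 0.481555, cos φ = 0.876416, sin λ = -0.568964, cos λ = -0.822363.
East component: ΔE = −sin λ·ΔX + cos λ·ΔY = −(-0.568964)(413) + (-0.822363)(-342) = 516.23 m.
1° of latitude spans 3600 × 31.00 = 111600 m; at latitude φ, 1° of longitude spans that × cos φ = 97808.0 m, so Δλ = 516.23 / 97808.0 × 3600 = 19.001″.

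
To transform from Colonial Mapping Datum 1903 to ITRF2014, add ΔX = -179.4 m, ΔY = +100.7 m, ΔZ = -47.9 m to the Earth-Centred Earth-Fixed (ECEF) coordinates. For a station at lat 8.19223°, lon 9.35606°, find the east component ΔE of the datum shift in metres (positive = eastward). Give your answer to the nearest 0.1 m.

At φ = 8.19223°, λ = 9.35606°: sin φ = 0.142495, cos φ = 0.989796, sin λ = 0.162569, cos λ = 0.986697.
ΔE = −sin λ·ΔX + cos λ·ΔY = −(0.162569)·(-179.4) + (0.986697)·(100.7) = 128.53 m.

ΔE = 128.5 m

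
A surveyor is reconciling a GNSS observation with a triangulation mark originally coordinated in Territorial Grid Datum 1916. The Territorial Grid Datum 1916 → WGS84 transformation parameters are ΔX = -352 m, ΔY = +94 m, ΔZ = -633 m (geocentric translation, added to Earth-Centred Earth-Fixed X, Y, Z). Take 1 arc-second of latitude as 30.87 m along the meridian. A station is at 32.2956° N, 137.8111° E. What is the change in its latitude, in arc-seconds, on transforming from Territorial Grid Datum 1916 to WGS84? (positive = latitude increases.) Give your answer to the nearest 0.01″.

sin φ = 0.534287, cos φ = 0.845303, sin λ = 0.671577, cos λ = -0.740935.
North component: ΔN = −sin φ cos λ·ΔX − sin φ sin λ·ΔY + cos φ·ΔZ = −(0.534287)(-0.740935)(-352) − (0.534287)(0.671577)(94) + (0.845303)(-633) = -708.15 m.
1° of latitude spans 3600 × 30.87 = 111132 m, so Δφ = -708.15 / 111132 × 3600 = -22.940″.

Δφ = -22.94″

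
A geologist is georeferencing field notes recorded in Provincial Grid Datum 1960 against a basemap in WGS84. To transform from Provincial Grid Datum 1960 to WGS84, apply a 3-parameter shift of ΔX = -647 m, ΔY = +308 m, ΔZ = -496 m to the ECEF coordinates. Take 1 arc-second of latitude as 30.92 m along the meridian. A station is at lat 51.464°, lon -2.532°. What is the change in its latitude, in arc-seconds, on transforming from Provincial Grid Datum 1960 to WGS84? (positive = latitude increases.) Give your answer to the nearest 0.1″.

Δφ = 6.7″

sin φ = 0.782217, cos φ = 0.623006, sin λ = -0.044177, cos λ = 0.999024.
North component: ΔN = −sin φ cos λ·ΔX − sin φ sin λ·ΔY + cos φ·ΔZ = −(0.782217)(0.999024)(-647) − (0.782217)(-0.044177)(308) + (0.623006)(-496) = 207.23 m.
1° of latitude spans 3600 × 30.92 = 111312 m, so Δφ = 207.23 / 111312 × 3600 = 6.702″.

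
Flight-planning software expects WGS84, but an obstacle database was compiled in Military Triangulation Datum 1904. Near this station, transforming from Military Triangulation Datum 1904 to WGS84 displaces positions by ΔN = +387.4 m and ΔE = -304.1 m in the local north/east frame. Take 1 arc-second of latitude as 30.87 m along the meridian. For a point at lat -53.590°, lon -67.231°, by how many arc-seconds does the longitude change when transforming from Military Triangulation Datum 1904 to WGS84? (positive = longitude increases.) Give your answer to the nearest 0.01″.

At latitude -53.590°, cos φ = 0.593559.
1″ of longitude at this latitude = 30.87 × cos φ = 18.3232 m, so Δλ = -304.1 / 18.3232 = -16.596″.

Δλ = -16.60″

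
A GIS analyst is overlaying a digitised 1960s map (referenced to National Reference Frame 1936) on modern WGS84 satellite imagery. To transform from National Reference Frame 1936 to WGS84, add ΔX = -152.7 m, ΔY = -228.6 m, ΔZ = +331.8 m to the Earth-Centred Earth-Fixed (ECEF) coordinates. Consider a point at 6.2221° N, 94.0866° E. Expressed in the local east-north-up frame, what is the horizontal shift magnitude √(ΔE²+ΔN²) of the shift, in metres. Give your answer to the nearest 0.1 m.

391.5 m

At φ = 6.2221°, λ = 94.0866°: sin φ = 0.108383, cos φ = 0.994109, sin λ = 0.997457, cos λ = -0.071264.
ΔE = −sin λ·ΔX + cos λ·ΔY = −(0.997457)·(-152.7) + (-0.071264)·(-228.6) = 168.60 m.
ΔN = −sin φ cos λ·ΔX − sin φ sin λ·ΔY + cos φ·ΔZ = −(0.108383)(-0.071264)(-152.7) − (0.108383)(0.997457)(-228.6) + (0.994109)(331.8) = 353.38 m.
Horizontal magnitude = √(ΔE² + ΔN²) = √(168.60² + 353.38²) = 391.54 m.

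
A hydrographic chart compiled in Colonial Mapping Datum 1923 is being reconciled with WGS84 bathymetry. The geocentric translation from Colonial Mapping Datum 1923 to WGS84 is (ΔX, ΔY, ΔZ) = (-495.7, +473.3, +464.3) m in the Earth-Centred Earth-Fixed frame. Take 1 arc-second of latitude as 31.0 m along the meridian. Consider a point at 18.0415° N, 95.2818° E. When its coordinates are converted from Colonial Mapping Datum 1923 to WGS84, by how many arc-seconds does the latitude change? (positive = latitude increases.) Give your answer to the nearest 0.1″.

Δφ = 9.1″

sin φ = 0.309706, cos φ = 0.950832, sin λ = 0.995754, cos λ = -0.092054.
North component: ΔN = −sin φ cos λ·ΔX − sin φ sin λ·ΔY + cos φ·ΔZ = −(0.309706)(-0.092054)(-495.7) − (0.309706)(0.995754)(473.3) + (0.950832)(464.3) = 281.38 m.
1° of latitude spans 3600 × 31.00 = 111600 m, so Δφ = 281.38 / 111600 × 3600 = 9.077″.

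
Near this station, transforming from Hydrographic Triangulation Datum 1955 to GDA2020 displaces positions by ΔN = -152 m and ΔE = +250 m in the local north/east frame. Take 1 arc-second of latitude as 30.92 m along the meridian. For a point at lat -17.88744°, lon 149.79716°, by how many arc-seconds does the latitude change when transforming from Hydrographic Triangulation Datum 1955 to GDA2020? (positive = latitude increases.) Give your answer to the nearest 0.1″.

Δφ = -4.9″

1″ of latitude = 30.92 m, so Δφ = -152.0 / 30.92 = -4.916″.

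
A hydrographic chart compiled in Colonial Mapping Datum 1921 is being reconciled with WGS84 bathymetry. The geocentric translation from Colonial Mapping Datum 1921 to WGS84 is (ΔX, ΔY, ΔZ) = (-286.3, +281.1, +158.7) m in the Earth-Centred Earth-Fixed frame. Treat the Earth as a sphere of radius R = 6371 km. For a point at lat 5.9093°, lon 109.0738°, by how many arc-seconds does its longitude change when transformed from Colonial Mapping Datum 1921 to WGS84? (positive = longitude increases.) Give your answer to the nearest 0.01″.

sin φ = 0.102954, cos φ = 0.994686, sin λ = 0.945098, cos λ = -0.326786.
East component: ΔE = −sin λ·ΔX + cos λ·ΔY = −(0.945098)(-286.3) + (-0.326786)(281.1) = 178.72 m.
1° of latitude spans πR/180 = 111195 m; at latitude φ, 1° of longitude spans that × cos φ = 110604.1 m, so Δλ = 178.72 / 110604.1 × 3600 = 5.817″.

Δλ = 5.82″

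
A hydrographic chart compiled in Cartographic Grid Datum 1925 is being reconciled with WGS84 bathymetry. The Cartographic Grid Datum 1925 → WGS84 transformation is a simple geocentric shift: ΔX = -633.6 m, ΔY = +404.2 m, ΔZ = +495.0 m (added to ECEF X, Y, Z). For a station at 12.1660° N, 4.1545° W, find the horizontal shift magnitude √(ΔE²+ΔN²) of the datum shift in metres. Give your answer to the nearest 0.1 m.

718.4 m

The local east axis at (φ, λ) is (−sin λ, cos λ, 0), so ΔE = −sin(-4.1545°)·(-633.6) + cos(-4.1545°)·404.2 = 357.24 m.
The local north axis is (−sin φ cos λ, −sin φ sin λ, cos φ), giving ΔN = 133.177 + 6.171 + 483.883 = 623.23 m.
Horizontal magnitude = √(ΔE² + ΔN²) = √(357.24² + 623.23²) = 718.36 m.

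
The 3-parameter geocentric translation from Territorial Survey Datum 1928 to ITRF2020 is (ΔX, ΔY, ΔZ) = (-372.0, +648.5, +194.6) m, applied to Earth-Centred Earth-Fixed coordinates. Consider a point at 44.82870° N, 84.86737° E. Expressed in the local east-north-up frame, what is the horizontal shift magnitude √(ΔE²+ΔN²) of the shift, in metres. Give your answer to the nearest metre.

The local east axis at (φ, λ) is (−sin λ, cos λ, 0), so ΔE = −sin(84.86737°)·(-372.0) + cos(84.86737°)·648.5 = 428.52 m.
The local north axis is (−sin φ cos λ, −sin φ sin λ, cos φ), giving ΔN = 23.462 − 455.353 + 138.014 = -293.88 m.
Horizontal magnitude = √(ΔE² + ΔN²) = √(428.52² + (-293.88)²) = 519.61 m.

520 m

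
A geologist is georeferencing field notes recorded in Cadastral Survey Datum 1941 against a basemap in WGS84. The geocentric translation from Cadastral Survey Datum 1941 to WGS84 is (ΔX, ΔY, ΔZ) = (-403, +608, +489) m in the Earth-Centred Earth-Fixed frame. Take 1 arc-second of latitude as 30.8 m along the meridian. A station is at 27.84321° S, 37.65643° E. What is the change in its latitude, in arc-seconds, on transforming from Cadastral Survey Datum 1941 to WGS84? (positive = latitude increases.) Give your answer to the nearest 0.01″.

Δφ = 14.83″

sin φ = -0.467054, cos φ = 0.884229, sin λ = 0.610925, cos λ = 0.791688.
North component: ΔN = −sin φ cos λ·ΔX − sin φ sin λ·ΔY + cos φ·ΔZ = −(-0.467054)(0.791688)(-403) − (-0.467054)(0.610925)(608) + (0.884229)(489) = 456.86 m.
1° of latitude spans 3600 × 30.80 = 110880 m, so Δφ = 456.86 / 110880 × 3600 = 14.833″.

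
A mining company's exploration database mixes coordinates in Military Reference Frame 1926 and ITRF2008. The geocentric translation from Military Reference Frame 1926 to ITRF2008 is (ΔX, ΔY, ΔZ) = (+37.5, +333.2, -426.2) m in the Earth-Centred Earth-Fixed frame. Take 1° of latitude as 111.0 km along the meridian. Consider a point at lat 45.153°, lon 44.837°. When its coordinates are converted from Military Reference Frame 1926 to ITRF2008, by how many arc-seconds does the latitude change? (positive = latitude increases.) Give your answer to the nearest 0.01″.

sin φ = 0.708992, cos φ = 0.705216, sin λ = 0.705092, cos λ = 0.709116.
North component: ΔN = −sin φ cos λ·ΔX − sin φ sin λ·ΔY + cos φ·ΔZ = −(0.708992)(0.709116)(37.5) − (0.708992)(0.705092)(333.2) + (0.705216)(-426.2) = -485.98 m.
1° of latitude spans 111000 m, so Δφ = -485.98 / 111000 × 3600 = -15.762″.

Δφ = -15.76″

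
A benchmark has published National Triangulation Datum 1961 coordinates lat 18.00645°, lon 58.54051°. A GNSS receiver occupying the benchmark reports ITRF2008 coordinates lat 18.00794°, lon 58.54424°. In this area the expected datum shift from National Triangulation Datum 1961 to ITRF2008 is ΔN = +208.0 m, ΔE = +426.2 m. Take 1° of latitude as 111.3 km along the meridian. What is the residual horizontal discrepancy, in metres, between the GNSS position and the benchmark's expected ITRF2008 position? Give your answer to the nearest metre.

53 m

Observed coordinate differences: Δφ = +0.00149°, Δλ = +0.00373°.
Converting to metres (1° lat = 111300 m, cos φ = 0.951022): observed ΔN = 165.8 m, observed ΔE = 394.8 m.
Subtracting the expected shift leaves a residual of 165.8 − (208.0) = -42.2 m north and 394.8 − (426.2) = -31.4 m east.
Residual distance = √((-42.2)² + (-31.4)²) = 52.6 m.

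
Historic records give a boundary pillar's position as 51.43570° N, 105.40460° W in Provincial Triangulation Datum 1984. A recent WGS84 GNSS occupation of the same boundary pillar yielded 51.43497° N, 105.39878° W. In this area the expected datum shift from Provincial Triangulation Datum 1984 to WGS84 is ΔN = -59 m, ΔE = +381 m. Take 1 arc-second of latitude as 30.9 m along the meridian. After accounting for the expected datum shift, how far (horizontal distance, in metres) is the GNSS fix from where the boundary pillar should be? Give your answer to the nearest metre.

Observed coordinate differences: Δφ = -0.00073°, Δλ = +0.00582°.
Converting to metres (1° lat = 111240 m, cos φ = 0.623393): observed ΔN = -81.2 m, observed ΔE = 403.6 m.
Subtracting the expected shift leaves a residual of -81.2 − (-59) = -22.2 m north and 403.6 − (381) = 22.6 m east.
Residual distance = √((-22.2)² + 22.6²) = 31.7 m.

32 m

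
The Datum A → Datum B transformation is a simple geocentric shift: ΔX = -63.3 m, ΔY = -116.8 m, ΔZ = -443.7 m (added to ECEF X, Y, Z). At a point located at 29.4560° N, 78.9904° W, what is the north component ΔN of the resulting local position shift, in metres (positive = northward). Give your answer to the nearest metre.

ΔN = -437 m

At φ = 29.4560°, λ = -78.9904°: sin φ = 0.491755, cos φ = 0.870734, sin λ = -0.981595, cos λ = 0.190973.
ΔN = −sin φ cos λ·ΔX − sin φ sin λ·ΔY + cos φ·ΔZ = −(0.491755)(0.190973)(-63.3) − (0.491755)(-0.981595)(-116.8) + (0.870734)(-443.7) = -436.78 m.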